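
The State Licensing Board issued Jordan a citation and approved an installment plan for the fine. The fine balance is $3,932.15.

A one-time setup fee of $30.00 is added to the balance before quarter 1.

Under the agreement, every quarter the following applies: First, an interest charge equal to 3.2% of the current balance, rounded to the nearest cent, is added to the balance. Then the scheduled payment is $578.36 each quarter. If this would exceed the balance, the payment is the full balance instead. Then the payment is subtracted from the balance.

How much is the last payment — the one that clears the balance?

$496.38

Quarter 1: $3,962.15 +$126.79 interest = $4,088.94; pay $578.36 → $3,510.58
Quarter 2: $3,510.58 +$112.34 interest = $3,622.92; pay $578.36 → $3,044.56
Quarter 3: $3,044.56 +$97.43 interest = $3,141.99; pay $578.36 → $2,563.63
Quarter 4: $2,563.63 +$82.04 interest = $2,645.67; pay $578.36 → $2,067.31
Quarter 5: $2,067.31 +$66.15 interest = $2,133.46; pay $578.36 → $1,555.10
Quarter 6: $1,555.10 +$49.76 interest = $1,604.86; pay $578.36 → $1,026.50
Quarter 7: $1,026.50 +$32.85 interest = $1,059.35; pay $578.36 → $480.99
Quarter 8: $480.99 +$15.39 interest = $496.38; pay $496.38 → $0.00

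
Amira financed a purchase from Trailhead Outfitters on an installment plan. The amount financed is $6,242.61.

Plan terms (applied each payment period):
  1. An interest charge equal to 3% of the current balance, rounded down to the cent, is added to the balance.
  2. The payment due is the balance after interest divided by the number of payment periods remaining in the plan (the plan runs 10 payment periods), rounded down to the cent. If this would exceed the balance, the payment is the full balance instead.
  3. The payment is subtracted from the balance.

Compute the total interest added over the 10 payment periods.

Payment period 1: opening $6,242.61; interest $187.27 → $6,429.88; payment $642.98; balance $5,786.90
Payment period 2: opening $5,786.90; interest $173.60 → $5,960.50; payment $662.27; balance $5,298.23
Payment period 3: opening $5,298.23; interest $158.94 → $5,457.17; payment $682.14; balance $4,775.03
Payment period 4: opening $4,775.03; interest $143.25 → $4,918.28; payment $702.61; balance $4,215.67
Payment period 5: opening $4,215.67; interest $126.47 → $4,342.14; payment $723.69; balance $3,618.45
Payment period 6: opening $3,618.45; interest $108.55 → $3,727.00; payment $745.40; balance $2,981.60
Payment period 7: opening $2,981.60; interest $89.44 → $3,071.04; payment $767.76; balance $2,303.28
Payment period 8: opening $2,303.28; interest $69.09 → $2,372.37; payment $790.79; balance $1,581.58
Payment period 9: opening $1,581.58; interest $47.44 → $1,629.02; payment $814.51; balance $814.51
Payment period 10: opening $814.51; interest $24.43 → $838.94; payment $838.94; balance $0.00
Total interest: $187.27 + $173.60 + $158.94 + $143.25 + $126.47 + $108.55 + $89.44 + $69.09 + $47.44 + $24.43 = $1,128.48

$1,128.48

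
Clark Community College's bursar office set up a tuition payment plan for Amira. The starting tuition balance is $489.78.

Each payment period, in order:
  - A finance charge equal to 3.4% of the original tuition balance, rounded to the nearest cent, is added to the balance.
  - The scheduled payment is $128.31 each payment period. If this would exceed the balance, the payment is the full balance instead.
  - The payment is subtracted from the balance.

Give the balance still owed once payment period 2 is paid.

$266.46

Payment period 1: opening $489.78; interest $16.65 → $506.43; payment $128.31; balance $378.12
Payment period 2: opening $378.12; interest $16.65 → $394.77; payment $128.31; balance $266.46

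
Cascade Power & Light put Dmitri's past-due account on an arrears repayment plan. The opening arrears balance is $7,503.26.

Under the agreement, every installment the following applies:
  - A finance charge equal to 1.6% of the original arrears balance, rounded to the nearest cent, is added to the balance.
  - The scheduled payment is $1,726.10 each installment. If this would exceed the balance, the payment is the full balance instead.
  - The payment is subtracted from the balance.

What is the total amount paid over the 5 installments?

# | Opening | Interest | Payment | End bal
1 | $7,503.26 | $120.05 | $1,726.10 | $5,897.21
2 | $5,897.21 | $120.05 | $1,726.10 | $4,291.16
3 | $4,291.16 | $120.05 | $1,726.10 | $2,685.11
4 | $2,685.11 | $120.05 | $1,726.10 | $1,079.06
5 | $1,079.06 | $120.05 | $1,199.11 | $0.00
Total paid: $8,103.51

$8,103.51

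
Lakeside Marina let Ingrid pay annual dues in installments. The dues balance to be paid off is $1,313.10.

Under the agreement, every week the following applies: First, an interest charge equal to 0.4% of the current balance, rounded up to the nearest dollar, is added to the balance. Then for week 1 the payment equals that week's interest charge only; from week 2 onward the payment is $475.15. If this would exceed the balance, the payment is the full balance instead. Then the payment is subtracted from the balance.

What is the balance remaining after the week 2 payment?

Week 1: opening $1,313.10; interest $6.00 → $1,319.10; payment $6.00; balance $1,313.10
Week 2: opening $1,313.10; interest $6.00 → $1,319.10; payment $475.15; balance $843.95

$843.95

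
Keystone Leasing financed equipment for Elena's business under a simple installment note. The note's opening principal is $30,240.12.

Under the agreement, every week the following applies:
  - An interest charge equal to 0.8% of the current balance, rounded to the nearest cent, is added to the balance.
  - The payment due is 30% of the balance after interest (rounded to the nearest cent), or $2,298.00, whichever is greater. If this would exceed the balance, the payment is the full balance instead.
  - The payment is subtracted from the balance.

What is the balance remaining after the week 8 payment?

Week 1: $30,240.12 +$241.92 interest = $30,482.04; pay $9,144.61 → $21,337.43
Week 2: $21,337.43 +$170.70 interest = $21,508.13; pay $6,452.44 → $15,055.69
Week 3: $15,055.69 +$120.45 interest = $15,176.14; pay $4,552.84 → $10,623.30
Week 4: $10,623.30 +$84.99 interest = $10,708.29; pay $3,212.49 → $7,495.80
Week 5: $7,495.80 +$59.97 interest = $7,555.77; pay $2,298.00 → $5,257.77
Week 6: $5,257.77 +$42.06 interest = $5,299.83; pay $2,298.00 → $3,001.83
Week 7: $3,001.83 +$24.01 interest = $3,025.84; pay $2,298.00 → $727.84
Week 8: $727.84 +$5.82 interest = $733.66; pay $733.66 → $0.00

$0.00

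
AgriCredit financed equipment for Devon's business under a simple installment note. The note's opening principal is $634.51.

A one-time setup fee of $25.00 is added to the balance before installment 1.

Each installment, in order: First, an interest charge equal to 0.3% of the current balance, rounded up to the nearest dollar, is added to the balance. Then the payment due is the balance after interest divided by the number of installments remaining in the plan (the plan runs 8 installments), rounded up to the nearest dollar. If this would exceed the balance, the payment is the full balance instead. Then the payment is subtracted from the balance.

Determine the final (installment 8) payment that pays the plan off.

$84.51

Installment 1: opening $659.51; interest $2.00 → $661.51; payment $83.00; balance $578.51
Installment 2: opening $578.51; interest $2.00 → $580.51; payment $83.00; balance $497.51
Installment 3: opening $497.51; interest $2.00 → $499.51; payment $84.00; balance $415.51
Installment 4: opening $415.51; interest $2.00 → $417.51; payment $84.00; balance $333.51
Installment 5: opening $333.51; interest $2.00 → $335.51; payment $84.00; balance $251.51
Installment 6: opening $251.51; interest $1.00 → $252.51; payment $85.00; balance $167.51
Installment 7: opening $167.51; interest $1.00 → $168.51; payment $85.00; balance $83.51
Installment 8: opening $83.51; interest $1.00 → $84.51; payment $84.51; balance $0.00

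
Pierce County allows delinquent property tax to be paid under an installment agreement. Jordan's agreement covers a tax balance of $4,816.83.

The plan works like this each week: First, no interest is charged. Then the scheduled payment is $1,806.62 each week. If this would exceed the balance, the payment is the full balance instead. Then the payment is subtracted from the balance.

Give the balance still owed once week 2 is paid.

$1,203.59

Week 1: $4,816.83 − $1,806.62 → $3,010.21
Week 2: $3,010.21 − $1,806.62 → $1,203.59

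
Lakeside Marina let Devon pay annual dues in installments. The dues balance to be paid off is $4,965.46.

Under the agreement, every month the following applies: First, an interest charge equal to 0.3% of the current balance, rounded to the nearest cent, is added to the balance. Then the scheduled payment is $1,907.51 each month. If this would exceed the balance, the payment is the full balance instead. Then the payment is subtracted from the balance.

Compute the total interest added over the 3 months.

$27.64

Month 1: $4,965.46 +$14.90 interest = $4,980.36; pay $1,907.51 → $3,072.85
Month 2: $3,072.85 +$9.22 interest = $3,082.07; pay $1,907.51 → $1,174.56
Month 3: $1,174.56 +$3.52 interest = $1,178.08; pay $1,178.08 → $0.00
Total interest: $14.90 + $9.22 + $3.52 = $27.64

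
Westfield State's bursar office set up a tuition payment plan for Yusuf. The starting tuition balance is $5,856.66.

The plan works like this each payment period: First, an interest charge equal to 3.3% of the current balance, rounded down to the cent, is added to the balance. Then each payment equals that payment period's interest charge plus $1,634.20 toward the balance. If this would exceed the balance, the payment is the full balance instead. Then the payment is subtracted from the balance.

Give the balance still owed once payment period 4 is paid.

Payment period 1: opening $5,856.66; interest $193.26 → $6,049.92; payment $1,827.46; balance $4,222.46
Payment period 2: opening $4,222.46; interest $139.34 → $4,361.80; payment $1,773.54; balance $2,588.26
Payment period 3: opening $2,588.26; interest $85.41 → $2,673.67; payment $1,719.61; balance $954.06
Payment period 4: opening $954.06; interest $31.48 → $985.54; payment $985.54; balance $0.00

$0.00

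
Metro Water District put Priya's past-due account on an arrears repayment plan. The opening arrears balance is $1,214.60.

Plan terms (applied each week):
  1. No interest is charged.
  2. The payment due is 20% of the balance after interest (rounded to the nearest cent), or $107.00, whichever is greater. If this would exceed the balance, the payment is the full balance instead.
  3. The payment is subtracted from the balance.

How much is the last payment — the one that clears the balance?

$69.50

Week 1: opening $1,214.60; payment $242.92; balance $971.68
Week 2: opening $971.68; payment $194.34; balance $777.34
Week 3: opening $777.34; payment $155.47; balance $621.87
Week 4: opening $621.87; payment $124.37; balance $497.50
Week 5: opening $497.50; payment $107.00; balance $390.50
Week 6: opening $390.50; payment $107.00; balance $283.50
Week 7: opening $283.50; payment $107.00; balance $176.50
Week 8: opening $176.50; payment $107.00; balance $69.50
Week 9: opening $69.50; payment $69.50; balance $0.00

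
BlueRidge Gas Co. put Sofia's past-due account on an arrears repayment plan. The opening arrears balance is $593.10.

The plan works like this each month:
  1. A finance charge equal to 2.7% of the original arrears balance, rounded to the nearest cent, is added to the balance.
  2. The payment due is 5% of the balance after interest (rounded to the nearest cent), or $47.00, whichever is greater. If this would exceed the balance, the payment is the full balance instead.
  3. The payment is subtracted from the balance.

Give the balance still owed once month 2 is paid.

$531.12

# | Opening | Interest | Payment | End bal
1 | $593.10 | $16.01 | $47.00 | $562.11
2 | $562.11 | $16.01 | $47.00 | $531.12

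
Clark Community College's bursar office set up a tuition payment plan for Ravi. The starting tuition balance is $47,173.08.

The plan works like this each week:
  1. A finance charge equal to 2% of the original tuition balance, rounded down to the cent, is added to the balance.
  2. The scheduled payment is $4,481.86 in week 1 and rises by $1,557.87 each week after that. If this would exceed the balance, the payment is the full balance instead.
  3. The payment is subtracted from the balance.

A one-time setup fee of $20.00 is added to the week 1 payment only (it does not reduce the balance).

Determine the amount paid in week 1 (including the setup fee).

$4,501.86

Week 1: opening $47,173.08; interest $943.46 → $48,116.54; payment $4,481.86 (+ $20.00 fee); balance $43,634.68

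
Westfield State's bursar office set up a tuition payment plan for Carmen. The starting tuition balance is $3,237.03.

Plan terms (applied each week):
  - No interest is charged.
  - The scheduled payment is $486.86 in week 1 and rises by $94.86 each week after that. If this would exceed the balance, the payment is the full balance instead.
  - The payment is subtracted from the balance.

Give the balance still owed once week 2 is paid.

# | Opening | Payment | End bal
1 | $3,237.03 | $486.86 | $2,750.17
2 | $2,750.17 | $581.72 | $2,168.45

$2,168.45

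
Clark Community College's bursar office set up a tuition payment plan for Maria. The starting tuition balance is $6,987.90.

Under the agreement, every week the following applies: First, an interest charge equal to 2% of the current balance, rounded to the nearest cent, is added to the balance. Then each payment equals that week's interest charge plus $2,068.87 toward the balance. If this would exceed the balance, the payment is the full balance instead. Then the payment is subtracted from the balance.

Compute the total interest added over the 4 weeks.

$310.77

Week 1: $6,987.90 +$139.76 interest = $7,127.66; pay $2,208.63 → $4,919.03
Week 2: $4,919.03 +$98.38 interest = $5,017.41; pay $2,167.25 → $2,850.16
Week 3: $2,850.16 +$57.00 interest = $2,907.16; pay $2,125.87 → $781.29
Week 4: $781.29 +$15.63 interest = $796.92; pay $796.92 → $0.00
Total interest: $139.76 + $98.38 + $57.00 + $15.63 = $310.77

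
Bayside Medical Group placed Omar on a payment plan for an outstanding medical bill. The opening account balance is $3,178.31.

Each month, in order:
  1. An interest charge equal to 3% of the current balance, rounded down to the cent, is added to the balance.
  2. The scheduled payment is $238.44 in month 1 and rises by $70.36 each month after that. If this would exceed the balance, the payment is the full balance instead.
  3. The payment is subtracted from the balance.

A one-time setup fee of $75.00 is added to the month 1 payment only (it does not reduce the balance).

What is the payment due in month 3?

Month 1: $3,178.31 +$95.34 interest = $3,273.65; pay $238.44 (+ $75.00 fee) → $3,035.21
Month 2: $3,035.21 +$91.05 interest = $3,126.26; pay $308.80 → $2,817.46
Month 3: $2,817.46 +$84.52 interest = $2,901.98; pay $379.16 → $2,522.82

$379.16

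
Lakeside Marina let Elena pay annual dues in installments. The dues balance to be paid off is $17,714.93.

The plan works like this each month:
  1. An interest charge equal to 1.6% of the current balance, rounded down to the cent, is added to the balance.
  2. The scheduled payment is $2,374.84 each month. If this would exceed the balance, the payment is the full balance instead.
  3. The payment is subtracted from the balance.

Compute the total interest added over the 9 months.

$1,300.17

Month 1: opening $17,714.93; interest $283.43 → $17,998.36; payment $2,374.84; balance $15,623.52
Month 2: opening $15,623.52; interest $249.97 → $15,873.49; payment $2,374.84; balance $13,498.65
Month 3: opening $13,498.65; interest $215.97 → $13,714.62; payment $2,374.84; balance $11,339.78
Month 4: opening $11,339.78; interest $181.43 → $11,521.21; payment $2,374.84; balance $9,146.37
Month 5: opening $9,146.37; interest $146.34 → $9,292.71; payment $2,374.84; balance $6,917.87
Month 6: opening $6,917.87; interest $110.68 → $7,028.55; payment $2,374.84; balance $4,653.71
Month 7: opening $4,653.71; interest $74.45 → $4,728.16; payment $2,374.84; balance $2,353.32
Month 8: opening $2,353.32; interest $37.65 → $2,390.97; payment $2,374.84; balance $16.13
Month 9: opening $16.13; interest $0.25 → $16.38; payment $16.38; balance $0.00
Total interest: $283.43 + $249.97 + $215.97 + $181.43 + $146.34 + $110.68 + $74.45 + $37.65 + $0.25 = $1,300.17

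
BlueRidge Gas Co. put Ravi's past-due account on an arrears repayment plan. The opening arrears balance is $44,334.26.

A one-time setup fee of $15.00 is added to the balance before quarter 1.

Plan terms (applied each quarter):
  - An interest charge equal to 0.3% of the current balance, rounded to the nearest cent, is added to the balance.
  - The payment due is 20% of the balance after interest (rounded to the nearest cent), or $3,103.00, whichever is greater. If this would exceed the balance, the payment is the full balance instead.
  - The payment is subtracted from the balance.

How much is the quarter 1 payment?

$8,896.46

Quarter 1: opening $44,349.26; interest $133.05 → $44,482.31; payment $8,896.46; balance $35,585.85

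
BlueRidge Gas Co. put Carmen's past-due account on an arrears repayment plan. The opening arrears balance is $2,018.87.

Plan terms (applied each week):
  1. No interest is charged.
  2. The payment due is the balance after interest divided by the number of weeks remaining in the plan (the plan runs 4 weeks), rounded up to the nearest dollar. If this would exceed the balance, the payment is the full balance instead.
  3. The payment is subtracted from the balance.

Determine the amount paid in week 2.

Week 1: opening $2,018.87; payment $505.00; balance $1,513.87
Week 2: opening $1,513.87; payment $505.00; balance $1,008.87

$505.00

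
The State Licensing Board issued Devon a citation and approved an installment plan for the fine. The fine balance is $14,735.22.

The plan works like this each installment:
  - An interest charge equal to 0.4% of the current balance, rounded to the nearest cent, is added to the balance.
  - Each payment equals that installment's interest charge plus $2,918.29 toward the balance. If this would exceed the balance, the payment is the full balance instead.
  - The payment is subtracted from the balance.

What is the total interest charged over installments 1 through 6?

$178.55

Installment 1: $14,735.22 +$58.94 interest = $14,794.16; pay $2,977.23 → $11,816.93
Installment 2: $11,816.93 +$47.27 interest = $11,864.20; pay $2,965.56 → $8,898.64
Installment 3: $8,898.64 +$35.59 interest = $8,934.23; pay $2,953.88 → $5,980.35
Installment 4: $5,980.35 +$23.92 interest = $6,004.27; pay $2,942.21 → $3,062.06
Installment 5: $3,062.06 +$12.25 interest = $3,074.31; pay $2,930.54 → $143.77
Installment 6: $143.77 +$0.58 interest = $144.35; pay $144.35 → $0.00
Total interest: $58.94 + $47.27 + $35.59 + $23.92 + $12.25 + $0.58 = $178.55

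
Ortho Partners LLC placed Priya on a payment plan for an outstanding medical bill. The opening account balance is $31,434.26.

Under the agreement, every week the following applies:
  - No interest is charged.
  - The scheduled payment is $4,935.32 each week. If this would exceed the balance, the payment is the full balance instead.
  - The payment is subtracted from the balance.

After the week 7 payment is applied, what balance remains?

$0.00

Week 1: $31,434.26 − $4,935.32 → $26,498.94
Week 2: $26,498.94 − $4,935.32 → $21,563.62
Week 3: $21,563.62 − $4,935.32 → $16,628.30
Week 4: $16,628.30 − $4,935.32 → $11,692.98
Week 5: $11,692.98 − $4,935.32 → $6,757.66
Week 6: $6,757.66 − $4,935.32 → $1,822.34
Week 7: $1,822.34 − $1,822.34 → $0.00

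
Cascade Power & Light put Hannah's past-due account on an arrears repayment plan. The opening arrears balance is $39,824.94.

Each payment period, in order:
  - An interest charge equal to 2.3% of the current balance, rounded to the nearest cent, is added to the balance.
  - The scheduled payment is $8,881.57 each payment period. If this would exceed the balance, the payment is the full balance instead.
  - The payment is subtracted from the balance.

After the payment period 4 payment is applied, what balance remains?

$6,846.34

Payment period 1: opening $39,824.94; interest $915.97 → $40,740.91; payment $8,881.57; balance $31,859.34
Payment period 2: opening $31,859.34; interest $732.76 → $32,592.10; payment $8,881.57; balance $23,710.53
Payment period 3: opening $23,710.53; interest $545.34 → $24,255.87; payment $8,881.57; balance $15,374.30
Payment period 4: opening $15,374.30; interest $353.61 → $15,727.91; payment $8,881.57; balance $6,846.34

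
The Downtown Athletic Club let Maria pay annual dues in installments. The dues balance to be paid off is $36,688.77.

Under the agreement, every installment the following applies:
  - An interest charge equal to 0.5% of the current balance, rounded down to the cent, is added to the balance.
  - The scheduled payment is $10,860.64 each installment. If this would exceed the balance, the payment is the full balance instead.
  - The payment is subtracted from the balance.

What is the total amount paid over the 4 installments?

Installment 1: opening $36,688.77; interest $183.44 → $36,872.21; payment $10,860.64; balance $26,011.57
Installment 2: opening $26,011.57; interest $130.05 → $26,141.62; payment $10,860.64; balance $15,280.98
Installment 3: opening $15,280.98; interest $76.40 → $15,357.38; payment $10,860.64; balance $4,496.74
Installment 4: opening $4,496.74; interest $22.48 → $4,519.22; payment $4,519.22; balance $0.00
Total paid: $37,101.14

$37,101.14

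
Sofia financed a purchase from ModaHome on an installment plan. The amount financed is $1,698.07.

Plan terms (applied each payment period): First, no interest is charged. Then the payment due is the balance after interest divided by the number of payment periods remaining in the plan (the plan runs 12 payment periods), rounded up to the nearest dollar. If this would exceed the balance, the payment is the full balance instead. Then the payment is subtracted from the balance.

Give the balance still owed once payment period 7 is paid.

Payment period 1: opening $1,698.07; payment $142.00; balance $1,556.07
Payment period 2: opening $1,556.07; payment $142.00; balance $1,414.07
Payment period 3: opening $1,414.07; payment $142.00; balance $1,272.07
Payment period 4: opening $1,272.07; payment $142.00; balance $1,130.07
Payment period 5: opening $1,130.07; payment $142.00; balance $988.07
Payment period 6: opening $988.07; payment $142.00; balance $846.07
Payment period 7: opening $846.07; payment $142.00; balance $704.07

$704.07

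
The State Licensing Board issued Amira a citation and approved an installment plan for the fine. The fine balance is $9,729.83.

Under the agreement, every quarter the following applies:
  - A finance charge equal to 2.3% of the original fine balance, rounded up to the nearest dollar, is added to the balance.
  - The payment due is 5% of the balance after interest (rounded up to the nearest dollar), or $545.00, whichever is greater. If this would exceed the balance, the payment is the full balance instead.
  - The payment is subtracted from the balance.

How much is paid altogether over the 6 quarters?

$3,270.00

Quarter 1: $9,729.83 +$224.00 interest = $9,953.83; pay $545.00 → $9,408.83
Quarter 2: $9,408.83 +$224.00 interest = $9,632.83; pay $545.00 → $9,087.83
Quarter 3: $9,087.83 +$224.00 interest = $9,311.83; pay $545.00 → $8,766.83
Quarter 4: $8,766.83 +$224.00 interest = $8,990.83; pay $545.00 → $8,445.83
Quarter 5: $8,445.83 +$224.00 interest = $8,669.83; pay $545.00 → $8,124.83
Quarter 6: $8,124.83 +$224.00 interest = $8,348.83; pay $545.00 → $7,803.83
Total paid: $3,270.00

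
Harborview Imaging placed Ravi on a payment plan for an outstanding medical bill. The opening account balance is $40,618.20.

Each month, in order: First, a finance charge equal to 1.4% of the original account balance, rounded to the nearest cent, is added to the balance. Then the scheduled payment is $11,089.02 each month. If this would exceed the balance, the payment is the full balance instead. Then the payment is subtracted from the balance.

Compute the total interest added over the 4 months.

$2,274.60

Month 1: opening $40,618.20; interest $568.65 → $41,186.85; payment $11,089.02; balance $30,097.83
Month 2: opening $30,097.83; interest $568.65 → $30,666.48; payment $11,089.02; balance $19,577.46
Month 3: opening $19,577.46; interest $568.65 → $20,146.11; payment $11,089.02; balance $9,057.09
Month 4: opening $9,057.09; interest $568.65 → $9,625.74; payment $9,625.74; balance $0.00
Total interest: $568.65 + $568.65 + $568.65 + $568.65 = $2,274.60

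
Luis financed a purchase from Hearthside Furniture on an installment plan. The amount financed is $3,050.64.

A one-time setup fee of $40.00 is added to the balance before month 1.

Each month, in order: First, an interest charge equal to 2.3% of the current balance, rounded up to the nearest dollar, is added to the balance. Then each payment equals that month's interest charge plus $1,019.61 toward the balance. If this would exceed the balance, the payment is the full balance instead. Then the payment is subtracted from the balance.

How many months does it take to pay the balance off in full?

Month 1: opening $3,090.64; interest $72.00 → $3,162.64; payment $1,091.61; balance $2,071.03
Month 2: opening $2,071.03; interest $48.00 → $2,119.03; payment $1,067.61; balance $1,051.42
Month 3: opening $1,051.42; interest $25.00 → $1,076.42; payment $1,044.61; balance $31.81
Month 4: opening $31.81; interest $1.00 → $32.81; payment $32.81; balance $0.00
Balance reaches $0.00 in month 4.

4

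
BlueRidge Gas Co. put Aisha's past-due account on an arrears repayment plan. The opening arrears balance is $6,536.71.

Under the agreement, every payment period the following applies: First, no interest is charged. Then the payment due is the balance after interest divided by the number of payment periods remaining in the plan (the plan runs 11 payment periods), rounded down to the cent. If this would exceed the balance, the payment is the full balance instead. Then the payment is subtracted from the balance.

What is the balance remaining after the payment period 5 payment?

Payment period 1: opening $6,536.71; payment $594.24; balance $5,942.47
Payment period 2: opening $5,942.47; payment $594.24; balance $5,348.23
Payment period 3: opening $5,348.23; payment $594.24; balance $4,753.99
Payment period 4: opening $4,753.99; payment $594.24; balance $4,159.75
Payment period 5: opening $4,159.75; payment $594.25; balance $3,565.50

$3,565.50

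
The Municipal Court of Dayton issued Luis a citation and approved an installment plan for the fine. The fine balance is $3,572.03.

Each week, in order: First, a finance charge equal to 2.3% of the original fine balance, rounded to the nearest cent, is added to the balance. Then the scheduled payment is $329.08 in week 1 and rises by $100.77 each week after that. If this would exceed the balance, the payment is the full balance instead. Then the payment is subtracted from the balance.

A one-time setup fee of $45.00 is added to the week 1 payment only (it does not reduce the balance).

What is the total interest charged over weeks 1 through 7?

$575.12

Week 1: opening $3,572.03; interest $82.16 → $3,654.19; payment $329.08 (+ $45.00 fee); balance $3,325.11
Week 2: opening $3,325.11; interest $82.16 → $3,407.27; payment $429.85; balance $2,977.42
Week 3: opening $2,977.42; interest $82.16 → $3,059.58; payment $530.62; balance $2,528.96
Week 4: opening $2,528.96; interest $82.16 → $2,611.12; payment $631.39; balance $1,979.73
Week 5: opening $1,979.73; interest $82.16 → $2,061.89; payment $732.16; balance $1,329.73
Week 6: opening $1,329.73; interest $82.16 → $1,411.89; payment $832.93; balance $578.96
Week 7: opening $578.96; interest $82.16 → $661.12; payment $661.12; balance $0.00
Total interest: $82.16 + $82.16 + $82.16 + $82.16 + $82.16 + $82.16 + $82.16 = $575.12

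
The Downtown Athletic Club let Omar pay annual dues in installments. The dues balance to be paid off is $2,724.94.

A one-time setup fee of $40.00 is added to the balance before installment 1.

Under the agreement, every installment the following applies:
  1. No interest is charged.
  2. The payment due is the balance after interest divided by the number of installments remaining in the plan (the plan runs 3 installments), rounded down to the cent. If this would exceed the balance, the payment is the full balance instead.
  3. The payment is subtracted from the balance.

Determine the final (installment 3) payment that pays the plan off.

$921.65

Installment 1: opening $2,764.94; payment $921.64; balance $1,843.30
Installment 2: opening $1,843.30; payment $921.65; balance $921.65
Installment 3: opening $921.65; payment $921.65; balance $0.00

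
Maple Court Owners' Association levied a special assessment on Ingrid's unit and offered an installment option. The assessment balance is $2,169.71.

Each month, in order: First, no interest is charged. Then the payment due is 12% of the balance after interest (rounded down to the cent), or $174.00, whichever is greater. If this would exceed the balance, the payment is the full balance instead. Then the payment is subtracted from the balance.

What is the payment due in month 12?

$83.18

Month 1: opening $2,169.71; payment $260.36; balance $1,909.35
Month 2: opening $1,909.35; payment $229.12; balance $1,680.23
Month 3: opening $1,680.23; payment $201.62; balance $1,478.61
Month 4: opening $1,478.61; payment $177.43; balance $1,301.18
Month 5: opening $1,301.18; payment $174.00; balance $1,127.18
Month 6: opening $1,127.18; payment $174.00; balance $953.18
Month 7: opening $953.18; payment $174.00; balance $779.18
Month 8: opening $779.18; payment $174.00; balance $605.18
Month 9: opening $605.18; payment $174.00; balance $431.18
Month 10: opening $431.18; payment $174.00; balance $257.18
Month 11: opening $257.18; payment $174.00; balance $83.18
Month 12: opening $83.18; payment $83.18; balance $0.00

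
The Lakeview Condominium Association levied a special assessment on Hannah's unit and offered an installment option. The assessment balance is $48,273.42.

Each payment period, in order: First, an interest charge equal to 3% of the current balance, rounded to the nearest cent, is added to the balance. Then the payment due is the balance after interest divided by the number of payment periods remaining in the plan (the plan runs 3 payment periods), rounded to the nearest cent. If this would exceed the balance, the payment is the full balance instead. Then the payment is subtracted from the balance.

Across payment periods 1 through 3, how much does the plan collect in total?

$51,228.18

Payment period 1: opening $48,273.42; interest $1,448.20 → $49,721.62; payment $16,573.87; balance $33,147.75
Payment period 2: opening $33,147.75; interest $994.43 → $34,142.18; payment $17,071.09; balance $17,071.09
Payment period 3: opening $17,071.09; interest $512.13 → $17,583.22; payment $17,583.22; balance $0.00
Total paid: $51,228.18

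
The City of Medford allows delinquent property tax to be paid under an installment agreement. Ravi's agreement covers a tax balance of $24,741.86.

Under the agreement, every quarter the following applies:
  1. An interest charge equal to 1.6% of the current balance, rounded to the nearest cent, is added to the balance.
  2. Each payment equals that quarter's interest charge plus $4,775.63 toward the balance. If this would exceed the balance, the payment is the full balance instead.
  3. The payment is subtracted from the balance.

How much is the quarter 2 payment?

Quarter 1: $24,741.86 +$395.87 interest = $25,137.73; pay $5,171.50 → $19,966.23
Quarter 2: $19,966.23 +$319.46 interest = $20,285.69; pay $5,095.09 → $15,190.60

$5,095.09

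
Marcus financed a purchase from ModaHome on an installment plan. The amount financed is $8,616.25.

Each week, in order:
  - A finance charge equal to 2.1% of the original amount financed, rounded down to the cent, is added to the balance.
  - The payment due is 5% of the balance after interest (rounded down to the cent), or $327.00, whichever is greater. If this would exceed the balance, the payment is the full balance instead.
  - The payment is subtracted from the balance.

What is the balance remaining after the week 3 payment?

Week 1: $8,616.25 +$180.94 interest = $8,797.19; pay $439.85 → $8,357.34
Week 2: $8,357.34 +$180.94 interest = $8,538.28; pay $426.91 → $8,111.37
Week 3: $8,111.37 +$180.94 interest = $8,292.31; pay $414.61 → $7,877.70

$7,877.70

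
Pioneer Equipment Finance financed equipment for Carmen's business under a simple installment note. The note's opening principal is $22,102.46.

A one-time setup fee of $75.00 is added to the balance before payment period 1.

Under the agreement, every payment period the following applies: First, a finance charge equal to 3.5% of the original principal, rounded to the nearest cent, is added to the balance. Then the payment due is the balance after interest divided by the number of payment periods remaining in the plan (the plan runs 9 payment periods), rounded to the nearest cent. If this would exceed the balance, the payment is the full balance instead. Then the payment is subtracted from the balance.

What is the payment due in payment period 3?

Payment period 1: $22,177.46 +$773.59 interest = $22,951.05; pay $2,550.12 → $20,400.93
Payment period 2: $20,400.93 +$773.59 interest = $21,174.52; pay $2,646.82 → $18,527.70
Payment period 3: $18,527.70 +$773.59 interest = $19,301.29; pay $2,757.33 → $16,543.96

$2,757.33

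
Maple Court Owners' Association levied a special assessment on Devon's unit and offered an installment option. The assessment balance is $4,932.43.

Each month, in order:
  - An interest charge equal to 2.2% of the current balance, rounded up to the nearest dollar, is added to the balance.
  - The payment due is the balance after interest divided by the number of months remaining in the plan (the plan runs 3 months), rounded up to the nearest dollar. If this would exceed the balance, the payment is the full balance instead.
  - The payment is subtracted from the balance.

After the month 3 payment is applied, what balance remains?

Month 1: opening $4,932.43; interest $109.00 → $5,041.43; payment $1,681.00; balance $3,360.43
Month 2: opening $3,360.43; interest $74.00 → $3,434.43; payment $1,718.00; balance $1,716.43
Month 3: opening $1,716.43; interest $38.00 → $1,754.43; payment $1,754.43; balance $0.00

$0.00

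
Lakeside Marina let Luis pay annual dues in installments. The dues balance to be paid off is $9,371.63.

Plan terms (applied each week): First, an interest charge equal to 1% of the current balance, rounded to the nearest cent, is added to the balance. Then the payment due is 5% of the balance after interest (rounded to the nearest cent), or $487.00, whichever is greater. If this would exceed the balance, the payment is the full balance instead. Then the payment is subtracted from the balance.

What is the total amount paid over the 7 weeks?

$3,409.00

# | Opening | Interest | Payment | End bal
1 | $9,371.63 | $93.72 | $487.00 | $8,978.35
2 | $8,978.35 | $89.78 | $487.00 | $8,581.13
3 | $8,581.13 | $85.81 | $487.00 | $8,179.94
4 | $8,179.94 | $81.80 | $487.00 | $7,774.74
5 | $7,774.74 | $77.75 | $487.00 | $7,365.49
6 | $7,365.49 | $73.65 | $487.00 | $6,952.14
7 | $6,952.14 | $69.52 | $487.00 | $6,534.66
Total paid: $3,409.00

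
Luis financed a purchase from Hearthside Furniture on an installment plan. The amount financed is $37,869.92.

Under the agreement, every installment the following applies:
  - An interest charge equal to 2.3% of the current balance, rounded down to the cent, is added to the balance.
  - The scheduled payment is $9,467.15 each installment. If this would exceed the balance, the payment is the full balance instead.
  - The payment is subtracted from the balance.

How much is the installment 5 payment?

$2,333.21

Installment 1: $37,869.92 +$871.00 interest = $38,740.92; pay $9,467.15 → $29,273.77
Installment 2: $29,273.77 +$673.29 interest = $29,947.06; pay $9,467.15 → $20,479.91
Installment 3: $20,479.91 +$471.03 interest = $20,950.94; pay $9,467.15 → $11,483.79
Installment 4: $11,483.79 +$264.12 interest = $11,747.91; pay $9,467.15 → $2,280.76
Installment 5: $2,280.76 +$52.45 interest = $2,333.21; pay $2,333.21 → $0.00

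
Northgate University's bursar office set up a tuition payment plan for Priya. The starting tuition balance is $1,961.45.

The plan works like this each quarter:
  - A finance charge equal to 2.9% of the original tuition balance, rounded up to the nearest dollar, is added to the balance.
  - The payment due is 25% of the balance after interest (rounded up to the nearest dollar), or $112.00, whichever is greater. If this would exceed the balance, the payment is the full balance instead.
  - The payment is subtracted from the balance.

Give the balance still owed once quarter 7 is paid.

$408.45

Quarter 1: opening $1,961.45; interest $57.00 → $2,018.45; payment $505.00; balance $1,513.45
Quarter 2: opening $1,513.45; interest $57.00 → $1,570.45; payment $393.00; balance $1,177.45
Quarter 3: opening $1,177.45; interest $57.00 → $1,234.45; payment $309.00; balance $925.45
Quarter 4: opening $925.45; interest $57.00 → $982.45; payment $246.00; balance $736.45
Quarter 5: opening $736.45; interest $57.00 → $793.45; payment $199.00; balance $594.45
Quarter 6: opening $594.45; interest $57.00 → $651.45; payment $163.00; balance $488.45
Quarter 7: opening $488.45; interest $57.00 → $545.45; payment $137.00; balance $408.45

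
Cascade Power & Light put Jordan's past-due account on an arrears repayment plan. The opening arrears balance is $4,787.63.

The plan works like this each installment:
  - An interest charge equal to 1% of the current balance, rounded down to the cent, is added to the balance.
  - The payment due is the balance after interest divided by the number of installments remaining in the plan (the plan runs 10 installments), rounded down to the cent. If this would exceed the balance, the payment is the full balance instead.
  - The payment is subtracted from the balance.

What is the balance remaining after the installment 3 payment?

$3,452.89

Installment 1: $4,787.63 +$47.87 interest = $4,835.50; pay $483.55 → $4,351.95
Installment 2: $4,351.95 +$43.51 interest = $4,395.46; pay $488.38 → $3,907.08
Installment 3: $3,907.08 +$39.07 interest = $3,946.15; pay $493.26 → $3,452.89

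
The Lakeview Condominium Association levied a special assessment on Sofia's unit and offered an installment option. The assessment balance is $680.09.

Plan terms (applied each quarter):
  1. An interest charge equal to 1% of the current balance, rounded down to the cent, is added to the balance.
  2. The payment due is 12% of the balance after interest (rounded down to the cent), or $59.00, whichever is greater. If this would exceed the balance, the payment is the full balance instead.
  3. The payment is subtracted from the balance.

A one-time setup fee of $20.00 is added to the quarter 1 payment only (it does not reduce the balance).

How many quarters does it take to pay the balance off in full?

12

# | Opening | Interest | Payment | Fee | End bal
1 | $680.09 | $6.80 | $82.42 | $20.00 | $604.47
2 | $604.47 | $6.04 | $73.26 | — | $537.25
3 | $537.25 | $5.37 | $65.11 | — | $477.51
4 | $477.51 | $4.77 | $59.00 | — | $423.28
5 | $423.28 | $4.23 | $59.00 | — | $368.51
6 | $368.51 | $3.68 | $59.00 | — | $313.19
7 | $313.19 | $3.13 | $59.00 | — | $257.32
8 | $257.32 | $2.57 | $59.00 | — | $200.89
9 | $200.89 | $2.00 | $59.00 | — | $143.89
10 | $143.89 | $1.43 | $59.00 | — | $86.32
11 | $86.32 | $0.86 | $59.00 | — | $28.18
12 | $28.18 | $0.28 | $28.46 | — | $0.00
Balance reaches $0.00 in quarter 12.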